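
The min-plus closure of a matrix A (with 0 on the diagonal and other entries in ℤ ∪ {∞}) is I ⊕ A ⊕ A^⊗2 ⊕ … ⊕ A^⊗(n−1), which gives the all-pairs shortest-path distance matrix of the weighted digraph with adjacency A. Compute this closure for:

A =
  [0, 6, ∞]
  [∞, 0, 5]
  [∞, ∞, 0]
Closure =
  [0, 6, 11]
  [∞, 0, 5]
  [∞, ∞, 0]

This is the Floyd-Warshall all-pairs shortest-path computation. For each intermediate vertex k = 0, 1, …, 2, update dist[i][j] ← min(dist[i][j], dist[i][k] + dist[k][j]). The final matrix gives, for each (i, j), the minimum total weight of any directed path from i to j (possibly empty when i = j).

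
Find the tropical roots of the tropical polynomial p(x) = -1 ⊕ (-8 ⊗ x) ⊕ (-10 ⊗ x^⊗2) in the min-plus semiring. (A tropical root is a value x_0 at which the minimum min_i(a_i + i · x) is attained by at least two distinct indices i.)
Roots: {2, 7}

Each tropical root is a break point of the lower envelope of the lines y = a_i + i · x (there are 3 lines, with slopes 0, 1, ..., 2). Only the lines that attain the minimum somewhere contribute to roots; other lines are dominated. Here the surviving (envelope) indices are i = 2, i = 1, i = 0.
Intersections between consecutive envelope lines give the roots: for adjacent envelope indices i < j the intersection is x = (a_i − a_j) / (j − i). Reading off the sorted break points: {2, 7}.
Verification: at each break x_0, at least two indices attain the minimum of min_i(a_i + i · x_0).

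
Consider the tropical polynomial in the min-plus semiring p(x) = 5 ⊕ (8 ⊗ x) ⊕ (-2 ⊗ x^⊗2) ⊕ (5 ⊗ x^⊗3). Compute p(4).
p(4) = 5

A tropical monomial a ⊗ x^⊗i evaluates to a + i · x. Evaluating each term at x = 4:
  Term 0 contributes 5 + 0 · 4 = 5
  Term 1 contributes 8 + 1 · 4 = 12
  Term 2 contributes -2 + 2 · 4 = 6
  Term 3 contributes 5 + 3 · 4 = 17
p(4) = ⊕ of these = min[5, 12, 6, 17] = 5.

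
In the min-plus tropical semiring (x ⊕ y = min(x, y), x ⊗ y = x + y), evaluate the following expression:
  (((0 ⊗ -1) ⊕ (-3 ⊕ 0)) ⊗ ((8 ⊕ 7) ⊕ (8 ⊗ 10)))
(((0 ⊗ -1) ⊕ (-3 ⊕ 0)) ⊗ ((8 ⊕ 7) ⊕ (8 ⊗ 10))) = 4

Expand innermost to outermost. Recall ⊕ takes the minimum of its arguments and ⊗ takes their sum. Working out the expression (((0 ⊗ -1) ⊕ (-3 ⊕ 0)) ⊗ ((8 ⊕ 7) ⊕ (8 ⊗ 10))) gives 4.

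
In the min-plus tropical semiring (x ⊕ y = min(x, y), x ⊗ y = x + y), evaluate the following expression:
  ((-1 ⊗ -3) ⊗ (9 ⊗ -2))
((-1 ⊗ -3) ⊗ (9 ⊗ -2)) = 3

Expand innermost to outermost. Recall ⊕ takes the minimum of its arguments and ⊗ takes their sum. Working out the expression ((-1 ⊗ -3) ⊗ (9 ⊗ -2)) gives 3.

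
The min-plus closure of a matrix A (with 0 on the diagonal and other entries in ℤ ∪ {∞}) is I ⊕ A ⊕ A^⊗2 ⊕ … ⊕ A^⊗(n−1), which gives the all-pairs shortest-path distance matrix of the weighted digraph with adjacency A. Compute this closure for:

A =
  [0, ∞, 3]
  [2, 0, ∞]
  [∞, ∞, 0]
Closure =
  [0, ∞, 3]
  [2, 0, 5]
  [∞, ∞, 0]

This is the Floyd-Warshall all-pairs shortest-path computation. For each intermediate vertex k = 0, 1, …, 2, update dist[i][j] ← min(dist[i][j], dist[i][k] + dist[k][j]). The final matrix gives, for each (i, j), the minimum total weight of any directed path from i to j (possibly empty when i = j).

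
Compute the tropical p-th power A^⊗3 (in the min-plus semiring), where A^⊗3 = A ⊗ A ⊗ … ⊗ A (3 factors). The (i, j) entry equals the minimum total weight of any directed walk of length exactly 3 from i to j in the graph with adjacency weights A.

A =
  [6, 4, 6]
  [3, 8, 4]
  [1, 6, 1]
A^⊗3 =
  [8, 11, 8]
  [6, 9, 6]
  [3, 6, 3]

Each entry (A^⊗3)_ij equals the minimum over all length-3 walks i = v_0 → v_1 → … → v_3 = j of Σ_t A[v_t][v_{t+1}]. For example, for (i, j) = (0, 2) we minimise over 9 possible intermediate vertex sequences; the minimum is 8, attained along the walk 0 → 2 → 2 → 2.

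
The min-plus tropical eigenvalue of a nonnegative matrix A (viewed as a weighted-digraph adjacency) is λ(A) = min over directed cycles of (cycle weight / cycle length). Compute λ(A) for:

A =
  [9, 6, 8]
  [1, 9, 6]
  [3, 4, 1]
λ(A) = 1

Enumerate directed cycles and compute their means (weight / length). Sample:
  cycle 0 → 0: weight = 9, length = 1, mean = 9/1 ≈ 9.000
  cycle 1 → 1: weight = 9, length = 1, mean = 9/1 ≈ 9.000
  cycle 2 → 2: weight = 1, length = 1, mean = 1/1 ≈ 1.000
  cycle 0 → 1 → 0: weight = 7, length = 2, mean = 7/2 ≈ 3.500
  cycle 0 → 2 → 0: weight = 11, length = 2, mean = 11/2 ≈ 5.500
  cycle 1 → 0 → 1: weight = 7, length = 2, mean = 7/2 ≈ 3.500
Minimum mean = 1.000, attained e.g. along the cycle 2 → 2 with weight 1 and length 1. So λ(A) = 1/1 = 1.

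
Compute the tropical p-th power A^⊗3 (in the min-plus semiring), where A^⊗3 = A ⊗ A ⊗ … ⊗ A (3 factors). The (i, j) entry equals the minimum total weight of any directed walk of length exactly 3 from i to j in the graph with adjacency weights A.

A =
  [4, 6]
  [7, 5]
A^⊗3 =
  [12, 14]
  [15, 15]

Each entry (A^⊗3)_ij equals the minimum over all length-3 walks i = v_0 → v_1 → … → v_3 = j of Σ_t A[v_t][v_{t+1}]. For example, for (i, j) = (0, 1) we minimise over 4 possible intermediate vertex sequences; the minimum is 14, attained along the walk 0 → 0 → 0 → 1.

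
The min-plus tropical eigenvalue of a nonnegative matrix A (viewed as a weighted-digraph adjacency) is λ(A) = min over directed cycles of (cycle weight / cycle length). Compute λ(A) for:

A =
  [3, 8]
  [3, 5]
λ(A) = 3

Enumerate directed cycles and compute their means (weight / length). Sample:
  cycle 0 → 0: weight = 3, length = 1, mean = 3/1 ≈ 3.000
  cycle 1 → 1: weight = 5, length = 1, mean = 5/1 ≈ 5.000
  cycle 0 → 1 → 0: weight = 11, length = 2, mean = 11/2 ≈ 5.500
  cycle 1 → 0 → 1: weight = 11, length = 2, mean = 11/2 ≈ 5.500
Minimum mean = 3.000, attained e.g. along the cycle 0 → 0 with weight 3 and length 1. So λ(A) = 3/1 = 3.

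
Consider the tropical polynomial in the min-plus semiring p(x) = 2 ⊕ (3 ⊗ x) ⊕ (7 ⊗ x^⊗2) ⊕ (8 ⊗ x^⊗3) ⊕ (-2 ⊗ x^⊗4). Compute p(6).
p(6) = 2

A tropical monomial a ⊗ x^⊗i evaluates to a + i · x. Evaluating each term at x = 6:
  Term 0 contributes 2 + 0 · 6 = 2
  Term 1 contributes 3 + 1 · 6 = 9
  Term 2 contributes 7 + 2 · 6 = 19
  Term 3 contributes 8 + 3 · 6 = 26
  Term 4 contributes -2 + 4 · 6 = 22
p(6) = ⊕ of these = min[2, 9, 19, 26, 22] = 2.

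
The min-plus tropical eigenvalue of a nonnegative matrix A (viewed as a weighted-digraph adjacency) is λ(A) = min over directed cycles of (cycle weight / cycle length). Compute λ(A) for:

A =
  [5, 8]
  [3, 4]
λ(A) = 4

Enumerate directed cycles and compute their means (weight / length). Sample:
  cycle 0 → 0: weight = 5, length = 1, mean = 5/1 ≈ 5.000
  cycle 1 → 1: weight = 4, length = 1, mean = 4/1 ≈ 4.000
  cycle 0 → 1 → 0: weight = 11, length = 2, mean = 11/2 ≈ 5.500
  cycle 1 → 0 → 1: weight = 11, length = 2, mean = 11/2 ≈ 5.500
Minimum mean = 4.000, attained e.g. along the cycle 1 → 1 with weight 4 and length 1. So λ(A) = 4/1 = 4.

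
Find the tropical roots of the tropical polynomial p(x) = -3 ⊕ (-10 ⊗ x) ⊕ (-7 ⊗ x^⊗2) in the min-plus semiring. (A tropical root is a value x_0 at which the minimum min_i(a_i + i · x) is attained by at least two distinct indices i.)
Roots: {-3, 7}

Each tropical root is a break point of the lower envelope of the lines y = a_i + i · x (there are 3 lines, with slopes 0, 1, ..., 2). Only the lines that attain the minimum somewhere contribute to roots; other lines are dominated. Here the surviving (envelope) indices are i = 2, i = 1, i = 0.
Intersections between consecutive envelope lines give the roots: for adjacent envelope indices i < j the intersection is x = (a_i − a_j) / (j − i). Reading off the sorted break points: {-3, 7}.
Verification: at each break x_0, at least two indices attain the minimum of min_i(a_i + i · x_0).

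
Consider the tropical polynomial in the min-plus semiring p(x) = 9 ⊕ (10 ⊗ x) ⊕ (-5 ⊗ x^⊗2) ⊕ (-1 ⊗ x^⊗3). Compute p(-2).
p(-2) = -9

A tropical monomial a ⊗ x^⊗i evaluates to a + i · x. Evaluating each term at x = -2:
  Term 0 contributes 9 + 0 · -2 = 9
  Term 1 contributes 10 + 1 · -2 = 8
  Term 2 contributes -5 + 2 · -2 = -9
  Term 3 contributes -1 + 3 · -2 = -7
p(-2) = ⊕ of these = min[9, 8, -9, -7] = -9.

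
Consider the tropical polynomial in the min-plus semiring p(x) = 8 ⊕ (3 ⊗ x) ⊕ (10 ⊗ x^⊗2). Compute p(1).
p(1) = 4

A tropical monomial a ⊗ x^⊗i evaluates to a + i · x. Evaluating each term at x = 1:
  Term 0 contributes 8 + 0 · 1 = 8
  Term 1 contributes 3 + 1 · 1 = 4
  Term 2 contributes 10 + 2 · 1 = 12
p(1) = ⊕ of these = min[8, 4, 12] = 4.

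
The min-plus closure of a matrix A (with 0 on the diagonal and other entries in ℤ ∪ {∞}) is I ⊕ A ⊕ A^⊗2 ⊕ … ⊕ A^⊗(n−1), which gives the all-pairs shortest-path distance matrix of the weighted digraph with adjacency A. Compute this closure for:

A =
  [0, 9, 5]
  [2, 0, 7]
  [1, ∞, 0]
Closure =
  [0, 9, 5]
  [2, 0, 7]
  [1, 10, 0]

This is the Floyd-Warshall all-pairs shortest-path computation. For each intermediate vertex k = 0, 1, …, 2, update dist[i][j] ← min(dist[i][j], dist[i][k] + dist[k][j]). The final matrix gives, for each (i, j), the minimum total weight of any directed path from i to j (possibly empty when i = j).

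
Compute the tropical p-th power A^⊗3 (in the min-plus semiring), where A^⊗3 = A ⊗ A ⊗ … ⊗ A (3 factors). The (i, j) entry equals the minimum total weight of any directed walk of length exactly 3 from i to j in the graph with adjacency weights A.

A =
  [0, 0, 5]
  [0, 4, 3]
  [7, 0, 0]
A^⊗3 =
  [0, 0, 3]
  [0, 0, 3]
  [0, 0, 0]

Each entry (A^⊗3)_ij equals the minimum over all length-3 walks i = v_0 → v_1 → … → v_3 = j of Σ_t A[v_t][v_{t+1}]. For example, for (i, j) = (0, 2) we minimise over 9 possible intermediate vertex sequences; the minimum is 3, attained along the walk 0 → 0 → 1 → 2.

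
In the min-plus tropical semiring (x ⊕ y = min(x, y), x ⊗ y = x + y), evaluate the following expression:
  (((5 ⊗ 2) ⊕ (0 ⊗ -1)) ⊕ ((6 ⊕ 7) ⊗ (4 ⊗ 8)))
(((5 ⊗ 2) ⊕ (0 ⊗ -1)) ⊕ ((6 ⊕ 7) ⊗ (4 ⊗ 8))) = -1

Expand innermost to outermost. Recall ⊕ takes the minimum of its arguments and ⊗ takes their sum. Working out the expression (((5 ⊗ 2) ⊕ (0 ⊗ -1)) ⊕ ((6 ⊕ 7) ⊗ (4 ⊗ 8))) gives -1.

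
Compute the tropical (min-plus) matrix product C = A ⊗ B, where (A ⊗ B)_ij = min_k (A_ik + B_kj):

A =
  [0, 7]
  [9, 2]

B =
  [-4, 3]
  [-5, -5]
A ⊗ B =
  [-4, 2]
  [-3, -3]

Apply the min-plus product entry-by-entry:
  C[0][0] = min over k of (A[0][0] + B[0][0] = 0 + -4 = -4, A[0][1] + B[1][0] = 7 + -5 = 2) = -4 (attained at k = 0)
  C[0][1] = min over k of (A[0][0] + B[0][1] = 0 + 3 = 3, A[0][1] + B[1][1] = 7 + -5 = 2) = 2 (attained at k = 1)
  C[1][0] = min over k of (A[1][0] + B[0][0] = 9 + -4 = 5, A[1][1] + B[1][0] = 2 + -5 = -3) = -3 (attained at k = 1)
  C[1][1] = min over k of (A[1][0] + B[0][1] = 9 + 3 = 12, A[1][1] + B[1][1] = 2 + -5 = -3) = -3 (attained at k = 1)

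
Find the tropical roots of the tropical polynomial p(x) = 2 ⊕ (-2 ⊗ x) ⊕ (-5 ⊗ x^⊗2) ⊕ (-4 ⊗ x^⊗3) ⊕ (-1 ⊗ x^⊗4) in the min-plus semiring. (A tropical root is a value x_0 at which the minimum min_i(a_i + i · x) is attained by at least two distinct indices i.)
Roots: {-3, -1, 3, 4}

Each tropical root is a break point of the lower envelope of the lines y = a_i + i · x (there are 5 lines, with slopes 0, 1, ..., 4). Only the lines that attain the minimum somewhere contribute to roots; other lines are dominated. Here the surviving (envelope) indices are i = 4, i = 3, i = 2, i = 1, i = 0.
Intersections between consecutive envelope lines give the roots: for adjacent envelope indices i < j the intersection is x = (a_i − a_j) / (j − i). Reading off the sorted break points: {-3, -1, 3, 4}.
Verification: at each break x_0, at least two indices attain the minimum of min_i(a_i + i · x_0).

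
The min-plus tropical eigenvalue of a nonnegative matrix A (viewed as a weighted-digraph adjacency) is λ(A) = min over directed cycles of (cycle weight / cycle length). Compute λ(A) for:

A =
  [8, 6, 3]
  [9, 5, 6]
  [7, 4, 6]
λ(A) = 5

Enumerate directed cycles and compute their means (weight / length). Sample:
  cycle 0 → 0: weight = 8, length = 1, mean = 8/1 ≈ 8.000
  cycle 1 → 1: weight = 5, length = 1, mean = 5/1 ≈ 5.000
  cycle 2 → 2: weight = 6, length = 1, mean = 6/1 ≈ 6.000
  cycle 0 → 1 → 0: weight = 15, length = 2, mean = 15/2 ≈ 7.500
  cycle 0 → 2 → 0: weight = 10, length = 2, mean = 10/2 ≈ 5.000
  cycle 1 → 0 → 1: weight = 15, length = 2, mean = 15/2 ≈ 7.500
Minimum mean = 5.000, attained e.g. along the cycle 1 → 1 with weight 5 and length 1. So λ(A) = 5/1 = 5.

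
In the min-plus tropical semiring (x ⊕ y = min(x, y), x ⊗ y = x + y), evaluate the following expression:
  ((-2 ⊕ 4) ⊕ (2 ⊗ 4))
((-2 ⊕ 4) ⊕ (2 ⊗ 4)) = -2

Expand innermost to outermost. Recall ⊕ takes the minimum of its arguments and ⊗ takes their sum. Working out the expression ((-2 ⊕ 4) ⊕ (2 ⊗ 4)) gives -2.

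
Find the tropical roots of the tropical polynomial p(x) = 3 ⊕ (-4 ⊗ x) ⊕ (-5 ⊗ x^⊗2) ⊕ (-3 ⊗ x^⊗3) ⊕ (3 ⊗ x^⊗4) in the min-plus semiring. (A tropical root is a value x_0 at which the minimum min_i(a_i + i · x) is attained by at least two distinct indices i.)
Roots: {-6, -2, 1, 7}

Each tropical root is a break point of the lower envelope of the lines y = a_i + i · x (there are 5 lines, with slopes 0, 1, ..., 4). Only the lines that attain the minimum somewhere contribute to roots; other lines are dominated. Here the surviving (envelope) indices are i = 4, i = 3, i = 2, i = 1, i = 0.
Intersections between consecutive envelope lines give the roots: for adjacent envelope indices i < j the intersection is x = (a_i − a_j) / (j − i). Reading off the sorted break points: {-6, -2, 1, 7}.
Verification: at each break x_0, at least two indices attain the minimum of min_i(a_i + i · x_0).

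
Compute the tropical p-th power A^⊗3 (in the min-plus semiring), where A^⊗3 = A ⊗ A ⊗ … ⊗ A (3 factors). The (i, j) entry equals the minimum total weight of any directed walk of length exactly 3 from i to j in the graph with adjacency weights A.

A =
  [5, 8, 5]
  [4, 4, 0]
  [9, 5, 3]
A^⊗3 =
  [14, 13, 10]
  [9, 8, 5]
  [12, 10, 8]

Each entry (A^⊗3)_ij equals the minimum over all length-3 walks i = v_0 → v_1 → … → v_3 = j of Σ_t A[v_t][v_{t+1}]. For example, for (i, j) = (0, 2) we minimise over 9 possible intermediate vertex sequences; the minimum is 10, attained along the walk 0 → 2 → 1 → 2.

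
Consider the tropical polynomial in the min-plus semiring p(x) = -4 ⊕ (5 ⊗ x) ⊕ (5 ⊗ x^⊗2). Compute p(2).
p(2) = -4

A tropical monomial a ⊗ x^⊗i evaluates to a + i · x. Evaluating each term at x = 2:
  Term 0 contributes -4 + 0 · 2 = -4
  Term 1 contributes 5 + 1 · 2 = 7
  Term 2 contributes 5 + 2 · 2 = 9
p(2) = ⊕ of these = min[-4, 7, 9] = -4.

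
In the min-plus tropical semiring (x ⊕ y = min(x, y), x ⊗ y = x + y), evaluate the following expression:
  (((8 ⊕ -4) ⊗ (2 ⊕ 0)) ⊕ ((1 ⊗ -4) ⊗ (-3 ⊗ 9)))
(((8 ⊕ -4) ⊗ (2 ⊕ 0)) ⊕ ((1 ⊗ -4) ⊗ (-3 ⊗ 9))) = -4

Expand innermost to outermost. Recall ⊕ takes the minimum of its arguments and ⊗ takes their sum. Working out the expression (((8 ⊕ -4) ⊗ (2 ⊕ 0)) ⊕ ((1 ⊗ -4) ⊗ (-3 ⊗ 9))) gives -4.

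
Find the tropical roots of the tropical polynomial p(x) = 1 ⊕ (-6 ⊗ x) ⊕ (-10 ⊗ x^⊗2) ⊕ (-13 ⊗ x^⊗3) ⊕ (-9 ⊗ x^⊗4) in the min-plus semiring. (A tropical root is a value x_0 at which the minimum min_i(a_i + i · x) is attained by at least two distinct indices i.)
Roots: {-4, 3, 4, 7}

Each tropical root is a break point of the lower envelope of the lines y = a_i + i · x (there are 5 lines, with slopes 0, 1, ..., 4). Only the lines that attain the minimum somewhere contribute to roots; other lines are dominated. Here the surviving (envelope) indices are i = 4, i = 3, i = 2, i = 1, i = 0.
Intersections between consecutive envelope lines give the roots: for adjacent envelope indices i < j the intersection is x = (a_i − a_j) / (j − i). Reading off the sorted break points: {-4, 3, 4, 7}.
Verification: at each break x_0, at least two indices attain the minimum of min_i(a_i + i · x_0).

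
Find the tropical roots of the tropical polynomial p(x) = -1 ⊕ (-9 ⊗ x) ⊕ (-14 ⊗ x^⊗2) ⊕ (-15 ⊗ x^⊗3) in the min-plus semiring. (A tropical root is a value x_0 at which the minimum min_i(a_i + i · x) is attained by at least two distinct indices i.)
Roots: {1, 5, 8}

Each tropical root is a break point of the lower envelope of the lines y = a_i + i · x (there are 4 lines, with slopes 0, 1, ..., 3). Only the lines that attain the minimum somewhere contribute to roots; other lines are dominated. Here the surviving (envelope) indices are i = 3, i = 2, i = 1, i = 0.
Intersections between consecutive envelope lines give the roots: for adjacent envelope indices i < j the intersection is x = (a_i − a_j) / (j − i). Reading off the sorted break points: {1, 5, 8}.
Verification: at each break x_0, at least two indices attain the minimum of min_i(a_i + i · x_0).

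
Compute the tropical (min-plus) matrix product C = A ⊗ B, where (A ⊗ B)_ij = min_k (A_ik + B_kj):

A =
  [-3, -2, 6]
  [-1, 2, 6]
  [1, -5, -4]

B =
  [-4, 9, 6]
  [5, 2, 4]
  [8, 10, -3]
A ⊗ B =
  [-7, 0, 2]
  [-5, 4, 3]
  [-3, -3, -7]

Apply the min-plus product entry-by-entry:
  C[0][0] = min over k of (A[0][0] + B[0][0] = -3 + -4 = -7, A[0][1] + B[1][0] = -2 + 5 = 3, A[0][2] + B[2][0] = 6 + 8 = 14) = -7 (attained at k = 0)
  C[0][1] = min over k of (A[0][0] + B[0][1] = -3 + 9 = 6, A[0][1] + B[1][1] = -2 + 2 = 0, A[0][2] + B[2][1] = 6 + 10 = 16) = 0 (attained at k = 1)
  C[0][2] = min over k of (A[0][0] + B[0][2] = -3 + 6 = 3, A[0][1] + B[1][2] = -2 + 4 = 2, A[0][2] + B[2][2] = 6 + -3 = 3) = 2 (attained at k = 1)
  C[1][0] = min over k of (A[1][0] + B[0][0] = -1 + -4 = -5, A[1][1] + B[1][0] = 2 + 5 = 7, A[1][2] + B[2][0] = 6 + 8 = 14) = -5 (attained at k = 0)
  C[1][1] = min over k of (A[1][0] + B[0][1] = -1 + 9 = 8, A[1][1] + B[1][1] = 2 + 2 = 4, A[1][2] + B[2][1] = 6 + 10 = 16) = 4 (attained at k = 1)
  C[1][2] = min over k of (A[1][0] + B[0][2] = -1 + 6 = 5, A[1][1] + B[1][2] = 2 + 4 = 6, A[1][2] + B[2][2] = 6 + -3 = 3) = 3 (attained at k = 2)
  C[2][0] = min over k of (A[2][0] + B[0][0] = 1 + -4 = -3, A[2][1] + B[1][0] = -5 + 5 = 0, A[2][2] + B[2][0] = -4 + 8 = 4) = -3 (attained at k = 0)
  C[2][1] = min over k of (A[2][0] + B[0][1] = 1 + 9 = 10, A[2][1] + B[1][1] = -5 + 2 = -3, A[2][2] + B[2][1] = -4 + 10 = 6) = -3 (attained at k = 1)
  C[2][2] = min over k of (A[2][0] + B[0][2] = 1 + 6 = 7, A[2][1] + B[1][2] = -5 + 4 = -1, A[2][2] + B[2][2] = -4 + -3 = -7) = -7 (attained at k = 2)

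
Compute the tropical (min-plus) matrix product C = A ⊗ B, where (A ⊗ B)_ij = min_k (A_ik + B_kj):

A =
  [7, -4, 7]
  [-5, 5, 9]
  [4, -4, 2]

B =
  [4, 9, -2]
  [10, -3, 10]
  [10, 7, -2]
A ⊗ B =
  [6, -7, 5]
  [-1, 2, -7]
  [6, -7, 0]

Apply the min-plus product entry-by-entry:
  C[0][0] = min over k of (A[0][0] + B[0][0] = 7 + 4 = 11, A[0][1] + B[1][0] = -4 + 10 = 6, A[0][2] + B[2][0] = 7 + 10 = 17) = 6 (attained at k = 1)
  C[0][1] = min over k of (A[0][0] + B[0][1] = 7 + 9 = 16, A[0][1] + B[1][1] = -4 + -3 = -7, A[0][2] + B[2][1] = 7 + 7 = 14) = -7 (attained at k = 1)
  C[0][2] = min over k of (A[0][0] + B[0][2] = 7 + -2 = 5, A[0][1] + B[1][2] = -4 + 10 = 6, A[0][2] + B[2][2] = 7 + -2 = 5) = 5 (attained at k = 0)
  C[1][0] = min over k of (A[1][0] + B[0][0] = -5 + 4 = -1, A[1][1] + B[1][0] = 5 + 10 = 15, A[1][2] + B[2][0] = 9 + 10 = 19) = -1 (attained at k = 0)
  C[1][1] = min over k of (A[1][0] + B[0][1] = -5 + 9 = 4, A[1][1] + B[1][1] = 5 + -3 = 2, A[1][2] + B[2][1] = 9 + 7 = 16) = 2 (attained at k = 1)
  C[1][2] = min over k of (A[1][0] + B[0][2] = -5 + -2 = -7, A[1][1] + B[1][2] = 5 + 10 = 15, A[1][2] + B[2][2] = 9 + -2 = 7) = -7 (attained at k = 0)
  C[2][0] = min over k of (A[2][0] + B[0][0] = 4 + 4 = 8, A[2][1] + B[1][0] = -4 + 10 = 6, A[2][2] + B[2][0] = 2 + 10 = 12) = 6 (attained at k = 1)
  C[2][1] = min over k of (A[2][0] + B[0][1] = 4 + 9 = 13, A[2][1] + B[1][1] = -4 + -3 = -7, A[2][2] + B[2][1] = 2 + 7 = 9) = -7 (attained at k = 1)
  C[2][2] = min over k of (A[2][0] + B[0][2] = 4 + -2 = 2, A[2][1] + B[1][2] = -4 + 10 = 6, A[2][2] + B[2][2] = 2 + -2 = 0) = 0 (attained at k = 2)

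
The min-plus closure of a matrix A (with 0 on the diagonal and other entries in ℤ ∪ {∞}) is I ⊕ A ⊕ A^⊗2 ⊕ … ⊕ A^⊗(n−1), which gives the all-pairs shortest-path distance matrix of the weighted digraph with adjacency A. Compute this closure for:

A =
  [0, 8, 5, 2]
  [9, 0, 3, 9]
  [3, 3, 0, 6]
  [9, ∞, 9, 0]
Closure =
  [0, 8, 5, 2]
  [6, 0, 3, 8]
  [3, 3, 0, 5]
  [9, 12, 9, 0]

This is the Floyd-Warshall all-pairs shortest-path computation. For each intermediate vertex k = 0, 1, …, 3, update dist[i][j] ← min(dist[i][j], dist[i][k] + dist[k][j]). The final matrix gives, for each (i, j), the minimum total weight of any directed path from i to j (possibly empty when i = j).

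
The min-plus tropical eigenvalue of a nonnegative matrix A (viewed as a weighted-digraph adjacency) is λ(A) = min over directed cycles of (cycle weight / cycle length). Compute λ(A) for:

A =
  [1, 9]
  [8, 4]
λ(A) = 1

Enumerate directed cycles and compute their means (weight / length). Sample:
  cycle 0 → 0: weight = 1, length = 1, mean = 1/1 ≈ 1.000
  cycle 1 → 1: weight = 4, length = 1, mean = 4/1 ≈ 4.000
  cycle 0 → 1 → 0: weight = 17, length = 2, mean = 17/2 ≈ 8.500
  cycle 1 → 0 → 1: weight = 17, length = 2, mean = 17/2 ≈ 8.500
Minimum mean = 1.000, attained e.g. along the cycle 0 → 0 with weight 1 and length 1. So λ(A) = 1/1 = 1.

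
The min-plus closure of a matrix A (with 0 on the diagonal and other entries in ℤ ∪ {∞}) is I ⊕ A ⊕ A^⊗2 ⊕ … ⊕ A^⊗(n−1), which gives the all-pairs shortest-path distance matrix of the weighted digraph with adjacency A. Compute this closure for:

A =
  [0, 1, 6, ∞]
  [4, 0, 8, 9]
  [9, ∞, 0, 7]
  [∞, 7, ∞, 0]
Closure =
  [0, 1, 6, 10]
  [4, 0, 8, 9]
  [9, 10, 0, 7]
  [11, 7, 15, 0]

This is the Floyd-Warshall all-pairs shortest-path computation. For each intermediate vertex k = 0, 1, …, 3, update dist[i][j] ← min(dist[i][j], dist[i][k] + dist[k][j]). The final matrix gives, for each (i, j), the minimum total weight of any directed path from i to j (possibly empty when i = j).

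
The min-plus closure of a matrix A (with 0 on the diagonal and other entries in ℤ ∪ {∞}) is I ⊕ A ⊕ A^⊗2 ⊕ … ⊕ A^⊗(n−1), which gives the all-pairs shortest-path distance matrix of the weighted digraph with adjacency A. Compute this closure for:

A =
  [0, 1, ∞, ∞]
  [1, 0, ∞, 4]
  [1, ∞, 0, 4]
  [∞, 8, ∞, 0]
Closure =
  [0, 1, ∞, 5]
  [1, 0, ∞, 4]
  [1, 2, 0, 4]
  [9, 8, ∞, 0]

This is the Floyd-Warshall all-pairs shortest-path computation. For each intermediate vertex k = 0, 1, …, 3, update dist[i][j] ← min(dist[i][j], dist[i][k] + dist[k][j]). The final matrix gives, for each (i, j), the minimum total weight of any directed path from i to j (possibly empty when i = j).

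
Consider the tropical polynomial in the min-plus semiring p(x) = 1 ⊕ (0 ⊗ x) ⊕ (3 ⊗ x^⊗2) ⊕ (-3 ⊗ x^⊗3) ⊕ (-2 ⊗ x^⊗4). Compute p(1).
p(1) = 0

A tropical monomial a ⊗ x^⊗i evaluates to a + i · x. Evaluating each term at x = 1:
  Term 0 contributes 1 + 0 · 1 = 1
  Term 1 contributes 0 + 1 · 1 = 1
  Term 2 contributes 3 + 2 · 1 = 5
  Term 3 contributes -3 + 3 · 1 = 0
  Term 4 contributes -2 + 4 · 1 = 2
p(1) = ⊕ of these = min[1, 1, 5, 0, 2] = 0.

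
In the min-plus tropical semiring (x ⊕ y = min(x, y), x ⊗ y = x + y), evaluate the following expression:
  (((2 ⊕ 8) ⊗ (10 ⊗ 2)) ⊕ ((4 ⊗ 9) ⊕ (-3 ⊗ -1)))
(((2 ⊕ 8) ⊗ (10 ⊗ 2)) ⊕ ((4 ⊗ 9) ⊕ (-3 ⊗ -1))) = -4

Expand innermost to outermost. Recall ⊕ takes the minimum of its arguments and ⊗ takes their sum. Working out the expression (((2 ⊕ 8) ⊗ (10 ⊗ 2)) ⊕ ((4 ⊗ 9) ⊕ (-3 ⊗ -1))) gives -4.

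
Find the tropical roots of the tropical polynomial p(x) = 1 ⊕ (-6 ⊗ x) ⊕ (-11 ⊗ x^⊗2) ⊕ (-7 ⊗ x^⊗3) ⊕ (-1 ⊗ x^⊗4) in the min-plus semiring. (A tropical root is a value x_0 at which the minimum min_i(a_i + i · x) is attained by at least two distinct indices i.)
Roots: {-6, -4, 5, 7}

Each tropical root is a break point of the lower envelope of the lines y = a_i + i · x (there are 5 lines, with slopes 0, 1, ..., 4). Only the lines that attain the minimum somewhere contribute to roots; other lines are dominated. Here the surviving (envelope) indices are i = 4, i = 3, i = 2, i = 1, i = 0.
Intersections between consecutive envelope lines give the roots: for adjacent envelope indices i < j the intersection is x = (a_i − a_j) / (j − i). Reading off the sorted break points: {-6, -4, 5, 7}.
Verification: at each break x_0, at least two indices attain the minimum of min_i(a_i + i · x_0).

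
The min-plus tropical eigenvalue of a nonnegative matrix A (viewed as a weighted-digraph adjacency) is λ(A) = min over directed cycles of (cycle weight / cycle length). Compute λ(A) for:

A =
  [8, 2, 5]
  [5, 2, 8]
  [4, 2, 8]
λ(A) = 2

Enumerate directed cycles and compute their means (weight / length). Sample:
  cycle 0 → 0: weight = 8, length = 1, mean = 8/1 ≈ 8.000
  cycle 1 → 1: weight = 2, length = 1, mean = 2/1 ≈ 2.000
  cycle 2 → 2: weight = 8, length = 1, mean = 8/1 ≈ 8.000
  cycle 0 → 1 → 0: weight = 7, length = 2, mean = 7/2 ≈ 3.500
  cycle 0 → 2 → 0: weight = 9, length = 2, mean = 9/2 ≈ 4.500
  cycle 1 → 0 → 1: weight = 7, length = 2, mean = 7/2 ≈ 3.500
Minimum mean = 2.000, attained e.g. along the cycle 1 → 1 with weight 2 and length 1. So λ(A) = 2/1 = 2.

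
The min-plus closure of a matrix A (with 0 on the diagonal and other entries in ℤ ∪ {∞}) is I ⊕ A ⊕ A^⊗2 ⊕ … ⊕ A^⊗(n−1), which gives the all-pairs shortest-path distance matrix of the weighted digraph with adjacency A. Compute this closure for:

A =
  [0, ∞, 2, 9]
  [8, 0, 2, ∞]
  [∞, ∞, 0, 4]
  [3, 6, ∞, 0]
Closure =
  [0, 12, 2, 6]
  [8, 0, 2, 6]
  [7, 10, 0, 4]
  [3, 6, 5, 0]

This is the Floyd-Warshall all-pairs shortest-path computation. For each intermediate vertex k = 0, 1, …, 3, update dist[i][j] ← min(dist[i][j], dist[i][k] + dist[k][j]). The final matrix gives, for each (i, j), the minimum total weight of any directed path from i to j (possibly empty when i = j).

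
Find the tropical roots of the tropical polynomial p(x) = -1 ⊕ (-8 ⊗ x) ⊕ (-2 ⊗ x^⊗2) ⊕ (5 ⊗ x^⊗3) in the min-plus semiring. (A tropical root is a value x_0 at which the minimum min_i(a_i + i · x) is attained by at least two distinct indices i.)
Roots: {-7, -6, 7}

Each tropical root is a break point of the lower envelope of the lines y = a_i + i · x (there are 4 lines, with slopes 0, 1, ..., 3). Only the lines that attain the minimum somewhere contribute to roots; other lines are dominated. Here the surviving (envelope) indices are i = 3, i = 2, i = 1, i = 0.
Intersections between consecutive envelope lines give the roots: for adjacent envelope indices i < j the intersection is x = (a_i − a_j) / (j − i). Reading off the sorted break points: {-7, -6, 7}.
Verification: at each break x_0, at least two indices attain the minimum of min_i(a_i + i · x_0).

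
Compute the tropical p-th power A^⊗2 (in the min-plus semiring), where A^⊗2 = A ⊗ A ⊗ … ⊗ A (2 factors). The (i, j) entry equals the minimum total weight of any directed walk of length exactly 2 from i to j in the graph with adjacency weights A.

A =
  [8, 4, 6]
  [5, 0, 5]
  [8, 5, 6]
A^⊗2 =
  [9, 4, 9]
  [5, 0, 5]
  [10, 5, 10]

Each entry (A^⊗2)_ij equals the minimum over all length-2 walks i = v_0 → v_1 → … → v_2 = j of Σ_t A[v_t][v_{t+1}]. For example, for (i, j) = (0, 2) we minimise over 3 possible intermediate vertex sequences; the minimum is 9, attained along the walk 0 → 1 → 2.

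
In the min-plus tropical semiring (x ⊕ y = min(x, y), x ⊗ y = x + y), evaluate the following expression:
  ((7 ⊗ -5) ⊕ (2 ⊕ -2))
((7 ⊗ -5) ⊕ (2 ⊕ -2)) = -2

Expand innermost to outermost. Recall ⊕ takes the minimum of its arguments and ⊗ takes their sum. Working out the expression ((7 ⊗ -5) ⊕ (2 ⊕ -2)) gives -2.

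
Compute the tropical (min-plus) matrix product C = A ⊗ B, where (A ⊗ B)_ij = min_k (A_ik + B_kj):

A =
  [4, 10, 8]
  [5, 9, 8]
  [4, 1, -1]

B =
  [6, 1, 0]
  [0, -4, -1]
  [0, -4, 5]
A ⊗ B =
  [8, 4, 4]
  [8, 4, 5]
  [-1, -5, 0]

Apply the min-plus product entry-by-entry:
  C[0][0] = min over k of (A[0][0] + B[0][0] = 4 + 6 = 10, A[0][1] + B[1][0] = 10 + 0 = 10, A[0][2] + B[2][0] = 8 + 0 = 8) = 8 (attained at k = 2)
  C[0][1] = min over k of (A[0][0] + B[0][1] = 4 + 1 = 5, A[0][1] + B[1][1] = 10 + -4 = 6, A[0][2] + B[2][1] = 8 + -4 = 4) = 4 (attained at k = 2)
  C[0][2] = min over k of (A[0][0] + B[0][2] = 4 + 0 = 4, A[0][1] + B[1][2] = 10 + -1 = 9, A[0][2] + B[2][2] = 8 + 5 = 13) = 4 (attained at k = 0)
  C[1][0] = min over k of (A[1][0] + B[0][0] = 5 + 6 = 11, A[1][1] + B[1][0] = 9 + 0 = 9, A[1][2] + B[2][0] = 8 + 0 = 8) = 8 (attained at k = 2)
  C[1][1] = min over k of (A[1][0] + B[0][1] = 5 + 1 = 6, A[1][1] + B[1][1] = 9 + -4 = 5, A[1][2] + B[2][1] = 8 + -4 = 4) = 4 (attained at k = 2)
  C[1][2] = min over k of (A[1][0] + B[0][2] = 5 + 0 = 5, A[1][1] + B[1][2] = 9 + -1 = 8, A[1][2] + B[2][2] = 8 + 5 = 13) = 5 (attained at k = 0)
  C[2][0] = min over k of (A[2][0] + B[0][0] = 4 + 6 = 10, A[2][1] + B[1][0] = 1 + 0 = 1, A[2][2] + B[2][0] = -1 + 0 = -1) = -1 (attained at k = 2)
  C[2][1] = min over k of (A[2][0] + B[0][1] = 4 + 1 = 5, A[2][1] + B[1][1] = 1 + -4 = -3, A[2][2] + B[2][1] = -1 + -4 = -5) = -5 (attained at k = 2)
  C[2][2] = min over k of (A[2][0] + B[0][2] = 4 + 0 = 4, A[2][1] + B[1][2] = 1 + -1 = 0, A[2][2] + B[2][2] = -1 + 5 = 4) = 0 (attained at k = 1)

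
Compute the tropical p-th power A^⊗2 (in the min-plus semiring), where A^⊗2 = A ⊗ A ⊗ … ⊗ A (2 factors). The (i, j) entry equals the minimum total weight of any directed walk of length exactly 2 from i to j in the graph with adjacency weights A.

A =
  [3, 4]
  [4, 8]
A^⊗2 =
  [6, 7]
  [7, 8]

Each entry (A^⊗2)_ij equals the minimum over all length-2 walks i = v_0 → v_1 → … → v_2 = j of Σ_t A[v_t][v_{t+1}]. For example, for (i, j) = (0, 1) we minimise over 2 possible intermediate vertex sequences; the minimum is 7, attained along the walk 0 → 0 → 1.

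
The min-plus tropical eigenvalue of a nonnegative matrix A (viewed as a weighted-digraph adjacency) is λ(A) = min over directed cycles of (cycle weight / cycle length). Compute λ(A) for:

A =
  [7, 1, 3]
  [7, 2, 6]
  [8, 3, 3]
λ(A) = 2

Enumerate directed cycles and compute their means (weight / length). Sample:
  cycle 0 → 0: weight = 7, length = 1, mean = 7/1 ≈ 7.000
  cycle 1 → 1: weight = 2, length = 1, mean = 2/1 ≈ 2.000
  cycle 2 → 2: weight = 3, length = 1, mean = 3/1 ≈ 3.000
  cycle 0 → 1 → 0: weight = 8, length = 2, mean = 8/2 ≈ 4.000
  cycle 0 → 2 → 0: weight = 11, length = 2, mean = 11/2 ≈ 5.500
  cycle 1 → 0 → 1: weight = 8, length = 2, mean = 8/2 ≈ 4.000
Minimum mean = 2.000, attained e.g. along the cycle 1 → 1 with weight 2 and length 1. So λ(A) = 2/1 = 2.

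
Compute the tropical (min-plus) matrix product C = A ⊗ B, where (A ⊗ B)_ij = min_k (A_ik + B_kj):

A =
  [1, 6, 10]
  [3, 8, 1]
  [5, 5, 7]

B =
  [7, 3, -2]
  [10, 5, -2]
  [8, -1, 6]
A ⊗ B =
  [8, 4, -1]
  [9, 0, 1]
  [12, 6, 3]

Apply the min-plus product entry-by-entry:
  C[0][0] = min over k of (A[0][0] + B[0][0] = 1 + 7 = 8, A[0][1] + B[1][0] = 6 + 10 = 16, A[0][2] + B[2][0] = 10 + 8 = 18) = 8 (attained at k = 0)
  C[0][1] = min over k of (A[0][0] + B[0][1] = 1 + 3 = 4, A[0][1] + B[1][1] = 6 + 5 = 11, A[0][2] + B[2][1] = 10 + -1 = 9) = 4 (attained at k = 0)
  C[0][2] = min over k of (A[0][0] + B[0][2] = 1 + -2 = -1, A[0][1] + B[1][2] = 6 + -2 = 4, A[0][2] + B[2][2] = 10 + 6 = 16) = -1 (attained at k = 0)
  C[1][0] = min over k of (A[1][0] + B[0][0] = 3 + 7 = 10, A[1][1] + B[1][0] = 8 + 10 = 18, A[1][2] + B[2][0] = 1 + 8 = 9) = 9 (attained at k = 2)
  C[1][1] = min over k of (A[1][0] + B[0][1] = 3 + 3 = 6, A[1][1] + B[1][1] = 8 + 5 = 13, A[1][2] + B[2][1] = 1 + -1 = 0) = 0 (attained at k = 2)
  C[1][2] = min over k of (A[1][0] + B[0][2] = 3 + -2 = 1, A[1][1] + B[1][2] = 8 + -2 = 6, A[1][2] + B[2][2] = 1 + 6 = 7) = 1 (attained at k = 0)
  C[2][0] = min over k of (A[2][0] + B[0][0] = 5 + 7 = 12, A[2][1] + B[1][0] = 5 + 10 = 15, A[2][2] + B[2][0] = 7 + 8 = 15) = 12 (attained at k = 0)
  C[2][1] = min over k of (A[2][0] + B[0][1] = 5 + 3 = 8, A[2][1] + B[1][1] = 5 + 5 = 10, A[2][2] + B[2][1] = 7 + -1 = 6) = 6 (attained at k = 2)
  C[2][2] = min over k of (A[2][0] + B[0][2] = 5 + -2 = 3, A[2][1] + B[1][2] = 5 + -2 = 3, A[2][2] + B[2][2] = 7 + 6 = 13) = 3 (attained at k = 0)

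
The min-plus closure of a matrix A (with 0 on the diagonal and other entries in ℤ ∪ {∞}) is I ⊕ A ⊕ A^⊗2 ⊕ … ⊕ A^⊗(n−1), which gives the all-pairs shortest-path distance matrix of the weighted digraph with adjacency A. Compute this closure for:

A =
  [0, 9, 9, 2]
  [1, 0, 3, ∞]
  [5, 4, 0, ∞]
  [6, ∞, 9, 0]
Closure =
  [0, 9, 9, 2]
  [1, 0, 3, 3]
  [5, 4, 0, 7]
  [6, 13, 9, 0]

This is the Floyd-Warshall all-pairs shortest-path computation. For each intermediate vertex k = 0, 1, …, 3, update dist[i][j] ← min(dist[i][j], dist[i][k] + dist[k][j]). The final matrix gives, for each (i, j), the minimum total weight of any directed path from i to j (possibly empty when i = j).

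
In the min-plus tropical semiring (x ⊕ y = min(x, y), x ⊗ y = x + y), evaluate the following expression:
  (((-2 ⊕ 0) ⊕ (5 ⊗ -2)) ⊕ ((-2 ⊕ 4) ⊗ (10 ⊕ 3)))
(((-2 ⊕ 0) ⊕ (5 ⊗ -2)) ⊕ ((-2 ⊕ 4) ⊗ (10 ⊕ 3))) = -2

Expand innermost to outermost. Recall ⊕ takes the minimum of its arguments and ⊗ takes their sum. Working out the expression (((-2 ⊕ 0) ⊕ (5 ⊗ -2)) ⊕ ((-2 ⊕ 4) ⊗ (10 ⊕ 3))) gives -2.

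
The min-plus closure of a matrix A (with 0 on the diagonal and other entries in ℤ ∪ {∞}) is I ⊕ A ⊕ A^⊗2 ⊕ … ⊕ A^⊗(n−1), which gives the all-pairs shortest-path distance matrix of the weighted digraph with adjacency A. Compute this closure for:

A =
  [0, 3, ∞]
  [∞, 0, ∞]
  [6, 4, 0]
Closure =
  [0, 3, ∞]
  [∞, 0, ∞]
  [6, 4, 0]

This is the Floyd-Warshall all-pairs shortest-path computation. For each intermediate vertex k = 0, 1, …, 2, update dist[i][j] ← min(dist[i][j], dist[i][k] + dist[k][j]). The final matrix gives, for each (i, j), the minimum total weight of any directed path from i to j (possibly empty when i = j).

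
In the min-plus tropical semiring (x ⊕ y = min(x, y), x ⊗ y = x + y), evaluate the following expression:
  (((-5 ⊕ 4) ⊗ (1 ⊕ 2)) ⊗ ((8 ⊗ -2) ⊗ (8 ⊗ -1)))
(((-5 ⊕ 4) ⊗ (1 ⊕ 2)) ⊗ ((8 ⊗ -2) ⊗ (8 ⊗ -1))) = 9

Expand innermost to outermost. Recall ⊕ takes the minimum of its arguments and ⊗ takes their sum. Working out the expression (((-5 ⊕ 4) ⊗ (1 ⊕ 2)) ⊗ ((8 ⊗ -2) ⊗ (8 ⊗ -1))) gives 9.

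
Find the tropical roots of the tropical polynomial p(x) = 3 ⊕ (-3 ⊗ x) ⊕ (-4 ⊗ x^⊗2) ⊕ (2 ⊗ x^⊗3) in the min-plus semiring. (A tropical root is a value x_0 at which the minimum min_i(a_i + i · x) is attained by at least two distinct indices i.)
Roots: {-6, 1, 6}

Each tropical root is a break point of the lower envelope of the lines y = a_i + i · x (there are 4 lines, with slopes 0, 1, ..., 3). Only the lines that attain the minimum somewhere contribute to roots; other lines are dominated. Here the surviving (envelope) indices are i = 3, i = 2, i = 1, i = 0.
Intersections between consecutive envelope lines give the roots: for adjacent envelope indices i < j the intersection is x = (a_i − a_j) / (j − i). Reading off the sorted break points: {-6, 1, 6}.
Verification: at each break x_0, at least two indices attain the minimum of min_i(a_i + i · x_0).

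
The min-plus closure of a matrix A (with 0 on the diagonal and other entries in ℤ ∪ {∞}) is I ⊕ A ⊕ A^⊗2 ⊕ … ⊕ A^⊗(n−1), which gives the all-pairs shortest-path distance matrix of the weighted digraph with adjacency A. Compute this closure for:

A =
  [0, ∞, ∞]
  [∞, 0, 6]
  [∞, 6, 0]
Closure =
  [0, ∞, ∞]
  [∞, 0, 6]
  [∞, 6, 0]

This is the Floyd-Warshall all-pairs shortest-path computation. For each intermediate vertex k = 0, 1, …, 2, update dist[i][j] ← min(dist[i][j], dist[i][k] + dist[k][j]). The final matrix gives, for each (i, j), the minimum total weight of any directed path from i to j (possibly empty when i = j).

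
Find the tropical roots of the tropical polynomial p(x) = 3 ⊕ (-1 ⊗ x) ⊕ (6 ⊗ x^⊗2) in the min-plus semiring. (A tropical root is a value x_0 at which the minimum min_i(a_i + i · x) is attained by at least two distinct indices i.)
Roots: {-7, 4}

Each tropical root is a break point of the lower envelope of the lines y = a_i + i · x (there are 3 lines, with slopes 0, 1, ..., 2). Only the lines that attain the minimum somewhere contribute to roots; other lines are dominated. Here the surviving (envelope) indices are i = 2, i = 1, i = 0.
Intersections between consecutive envelope lines give the roots: for adjacent envelope indices i < j the intersection is x = (a_i − a_j) / (j − i). Reading off the sorted break points: {-7, 4}.
Verification: at each break x_0, at least two indices attain the minimum of min_i(a_i + i · x_0).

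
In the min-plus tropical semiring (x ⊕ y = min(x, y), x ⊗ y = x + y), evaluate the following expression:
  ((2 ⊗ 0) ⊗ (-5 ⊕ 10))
((2 ⊗ 0) ⊗ (-5 ⊕ 10)) = -3

Expand innermost to outermost. Recall ⊕ takes the minimum of its arguments and ⊗ takes their sum. Working out the expression ((2 ⊗ 0) ⊗ (-5 ⊕ 10)) gives -3.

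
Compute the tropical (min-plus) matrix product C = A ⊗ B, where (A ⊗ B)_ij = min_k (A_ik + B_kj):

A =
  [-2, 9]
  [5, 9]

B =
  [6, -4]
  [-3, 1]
A ⊗ B =
  [4, -6]
  [6, 1]

Apply the min-plus product entry-by-entry:
  C[0][0] = min over k of (A[0][0] + B[0][0] = -2 + 6 = 4, A[0][1] + B[1][0] = 9 + -3 = 6) = 4 (attained at k = 0)
  C[0][1] = min over k of (A[0][0] + B[0][1] = -2 + -4 = -6, A[0][1] + B[1][1] = 9 + 1 = 10) = -6 (attained at k = 0)
  C[1][0] = min over k of (A[1][0] + B[0][0] = 5 + 6 = 11, A[1][1] + B[1][0] = 9 + -3 = 6) = 6 (attained at k = 1)
  C[1][1] = min over k of (A[1][0] + B[0][1] = 5 + -4 = 1, A[1][1] + B[1][1] = 9 + 1 = 10) = 1 (attained at k = 0)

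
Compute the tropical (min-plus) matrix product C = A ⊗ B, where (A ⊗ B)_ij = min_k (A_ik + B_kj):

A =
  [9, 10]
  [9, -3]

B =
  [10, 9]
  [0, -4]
A ⊗ B =
  [10, 6]
  [-3, -7]

Apply the min-plus product entry-by-entry:
  C[0][0] = min over k of (A[0][0] + B[0][0] = 9 + 10 = 19, A[0][1] + B[1][0] = 10 + 0 = 10) = 10 (attained at k = 1)
  C[0][1] = min over k of (A[0][0] + B[0][1] = 9 + 9 = 18, A[0][1] + B[1][1] = 10 + -4 = 6) = 6 (attained at k = 1)
  C[1][0] = min over k of (A[1][0] + B[0][0] = 9 + 10 = 19, A[1][1] + B[1][0] = -3 + 0 = -3) = -3 (attained at k = 1)
  C[1][1] = min over k of (A[1][0] + B[0][1] = 9 + 9 = 18, A[1][1] + B[1][1] = -3 + -4 = -7) = -7 (attained at k = 1)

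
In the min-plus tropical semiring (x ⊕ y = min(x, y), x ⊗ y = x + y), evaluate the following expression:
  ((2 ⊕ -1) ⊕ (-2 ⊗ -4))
((2 ⊕ -1) ⊕ (-2 ⊗ -4)) = -6

Expand innermost to outermost. Recall ⊕ takes the minimum of its arguments and ⊗ takes their sum. Working out the expression ((2 ⊕ -1) ⊕ (-2 ⊗ -4)) gives -6.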